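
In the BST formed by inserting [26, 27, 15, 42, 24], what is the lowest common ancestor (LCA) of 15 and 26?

Tree insertion order: [26, 27, 15, 42, 24]
Tree (level-order array): [26, 15, 27, None, 24, None, 42]
In a BST, the LCA of p=15, q=26 is the first node v on the
root-to-leaf path with p <= v <= q (go left if both < v, right if both > v).
Walk from root:
  at 26: 15 <= 26 <= 26, this is the LCA
LCA = 26


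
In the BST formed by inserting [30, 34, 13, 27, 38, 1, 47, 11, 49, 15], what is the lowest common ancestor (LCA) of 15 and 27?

Tree insertion order: [30, 34, 13, 27, 38, 1, 47, 11, 49, 15]
Tree (level-order array): [30, 13, 34, 1, 27, None, 38, None, 11, 15, None, None, 47, None, None, None, None, None, 49]
In a BST, the LCA of p=15, q=27 is the first node v on the
root-to-leaf path with p <= v <= q (go left if both < v, right if both > v).
Walk from root:
  at 30: both 15 and 27 < 30, go left
  at 13: both 15 and 27 > 13, go right
  at 27: 15 <= 27 <= 27, this is the LCA
LCA = 27


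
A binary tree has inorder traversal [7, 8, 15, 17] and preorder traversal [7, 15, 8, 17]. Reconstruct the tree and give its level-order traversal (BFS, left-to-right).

Inorder:  [7, 8, 15, 17]
Preorder: [7, 15, 8, 17]
Algorithm: preorder visits root first, so consume preorder in order;
for each root, split the current inorder slice at that value into
left-subtree inorder and right-subtree inorder, then recurse.
Recursive splits:
  root=7; inorder splits into left=[], right=[8, 15, 17]
  root=15; inorder splits into left=[8], right=[17]
  root=8; inorder splits into left=[], right=[]
  root=17; inorder splits into left=[], right=[]
Reconstructed level-order: [7, 15, 8, 17]


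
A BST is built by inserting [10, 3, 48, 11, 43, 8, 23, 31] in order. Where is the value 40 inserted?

Starting tree (level order): [10, 3, 48, None, 8, 11, None, None, None, None, 43, 23, None, None, 31]
Insertion path: 10 -> 48 -> 11 -> 43 -> 23 -> 31
Result: insert 40 as right child of 31
Final tree (level order): [10, 3, 48, None, 8, 11, None, None, None, None, 43, 23, None, None, 31, None, 40]


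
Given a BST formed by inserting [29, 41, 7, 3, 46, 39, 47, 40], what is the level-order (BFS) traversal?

Tree insertion order: [29, 41, 7, 3, 46, 39, 47, 40]
Tree (level-order array): [29, 7, 41, 3, None, 39, 46, None, None, None, 40, None, 47]
BFS from the root, enqueuing left then right child of each popped node:
  queue [29] -> pop 29, enqueue [7, 41], visited so far: [29]
  queue [7, 41] -> pop 7, enqueue [3], visited so far: [29, 7]
  queue [41, 3] -> pop 41, enqueue [39, 46], visited so far: [29, 7, 41]
  queue [3, 39, 46] -> pop 3, enqueue [none], visited so far: [29, 7, 41, 3]
  queue [39, 46] -> pop 39, enqueue [40], visited so far: [29, 7, 41, 3, 39]
  queue [46, 40] -> pop 46, enqueue [47], visited so far: [29, 7, 41, 3, 39, 46]
  queue [40, 47] -> pop 40, enqueue [none], visited so far: [29, 7, 41, 3, 39, 46, 40]
  queue [47] -> pop 47, enqueue [none], visited so far: [29, 7, 41, 3, 39, 46, 40, 47]
Result: [29, 7, 41, 3, 39, 46, 40, 47]


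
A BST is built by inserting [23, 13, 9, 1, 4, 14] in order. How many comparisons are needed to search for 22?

Search path for 22: 23 -> 13 -> 14
Found: False
Comparisons: 3


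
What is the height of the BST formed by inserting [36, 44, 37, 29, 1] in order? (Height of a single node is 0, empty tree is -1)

Insertion order: [36, 44, 37, 29, 1]
Tree (level-order array): [36, 29, 44, 1, None, 37]
Compute height bottom-up (empty subtree = -1):
  height(1) = 1 + max(-1, -1) = 0
  height(29) = 1 + max(0, -1) = 1
  height(37) = 1 + max(-1, -1) = 0
  height(44) = 1 + max(0, -1) = 1
  height(36) = 1 + max(1, 1) = 2
Height = 2


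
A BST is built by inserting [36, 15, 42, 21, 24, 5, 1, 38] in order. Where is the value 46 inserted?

Starting tree (level order): [36, 15, 42, 5, 21, 38, None, 1, None, None, 24]
Insertion path: 36 -> 42
Result: insert 46 as right child of 42
Final tree (level order): [36, 15, 42, 5, 21, 38, 46, 1, None, None, 24]


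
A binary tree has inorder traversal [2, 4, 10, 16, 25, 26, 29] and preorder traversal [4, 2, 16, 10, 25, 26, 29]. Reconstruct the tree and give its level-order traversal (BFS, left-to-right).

Inorder:  [2, 4, 10, 16, 25, 26, 29]
Preorder: [4, 2, 16, 10, 25, 26, 29]
Algorithm: preorder visits root first, so consume preorder in order;
for each root, split the current inorder slice at that value into
left-subtree inorder and right-subtree inorder, then recurse.
Recursive splits:
  root=4; inorder splits into left=[2], right=[10, 16, 25, 26, 29]
  root=2; inorder splits into left=[], right=[]
  root=16; inorder splits into left=[10], right=[25, 26, 29]
  root=10; inorder splits into left=[], right=[]
  root=25; inorder splits into left=[], right=[26, 29]
  root=26; inorder splits into left=[], right=[29]
  root=29; inorder splits into left=[], right=[]
Reconstructed level-order: [4, 2, 16, 10, 25, 26, 29]


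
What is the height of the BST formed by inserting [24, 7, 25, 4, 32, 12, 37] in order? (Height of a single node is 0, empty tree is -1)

Insertion order: [24, 7, 25, 4, 32, 12, 37]
Tree (level-order array): [24, 7, 25, 4, 12, None, 32, None, None, None, None, None, 37]
Compute height bottom-up (empty subtree = -1):
  height(4) = 1 + max(-1, -1) = 0
  height(12) = 1 + max(-1, -1) = 0
  height(7) = 1 + max(0, 0) = 1
  height(37) = 1 + max(-1, -1) = 0
  height(32) = 1 + max(-1, 0) = 1
  height(25) = 1 + max(-1, 1) = 2
  height(24) = 1 + max(1, 2) = 3
Height = 3


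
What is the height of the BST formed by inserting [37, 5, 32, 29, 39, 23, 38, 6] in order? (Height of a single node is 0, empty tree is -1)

Insertion order: [37, 5, 32, 29, 39, 23, 38, 6]
Tree (level-order array): [37, 5, 39, None, 32, 38, None, 29, None, None, None, 23, None, 6]
Compute height bottom-up (empty subtree = -1):
  height(6) = 1 + max(-1, -1) = 0
  height(23) = 1 + max(0, -1) = 1
  height(29) = 1 + max(1, -1) = 2
  height(32) = 1 + max(2, -1) = 3
  height(5) = 1 + max(-1, 3) = 4
  height(38) = 1 + max(-1, -1) = 0
  height(39) = 1 + max(0, -1) = 1
  height(37) = 1 + max(4, 1) = 5
Height = 5


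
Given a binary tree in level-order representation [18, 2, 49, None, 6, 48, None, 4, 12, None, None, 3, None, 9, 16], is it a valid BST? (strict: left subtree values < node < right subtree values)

Level-order array: [18, 2, 49, None, 6, 48, None, 4, 12, None, None, 3, None, 9, 16]
Validate using subtree bounds (lo, hi): at each node, require lo < value < hi,
then recurse left with hi=value and right with lo=value.
Preorder trace (stopping at first violation):
  at node 18 with bounds (-inf, +inf): OK
  at node 2 with bounds (-inf, 18): OK
  at node 6 with bounds (2, 18): OK
  at node 4 with bounds (2, 6): OK
  at node 3 with bounds (2, 4): OK
  at node 12 with bounds (6, 18): OK
  at node 9 with bounds (6, 12): OK
  at node 16 with bounds (12, 18): OK
  at node 49 with bounds (18, +inf): OK
  at node 48 with bounds (18, 49): OK
No violation found at any node.
Result: Valid BST


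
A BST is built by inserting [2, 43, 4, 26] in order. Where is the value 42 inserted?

Starting tree (level order): [2, None, 43, 4, None, None, 26]
Insertion path: 2 -> 43 -> 4 -> 26
Result: insert 42 as right child of 26
Final tree (level order): [2, None, 43, 4, None, None, 26, None, 42]


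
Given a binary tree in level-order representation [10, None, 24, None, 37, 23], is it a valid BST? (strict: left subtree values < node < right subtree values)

Level-order array: [10, None, 24, None, 37, 23]
Validate using subtree bounds (lo, hi): at each node, require lo < value < hi,
then recurse left with hi=value and right with lo=value.
Preorder trace (stopping at first violation):
  at node 10 with bounds (-inf, +inf): OK
  at node 24 with bounds (10, +inf): OK
  at node 37 with bounds (24, +inf): OK
  at node 23 with bounds (24, 37): VIOLATION
Node 23 violates its bound: not (24 < 23 < 37).
Result: Not a valid BST


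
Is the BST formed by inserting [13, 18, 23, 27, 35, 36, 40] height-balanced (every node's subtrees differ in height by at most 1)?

Tree (level-order array): [13, None, 18, None, 23, None, 27, None, 35, None, 36, None, 40]
Definition: a tree is height-balanced if, at every node, |h(left) - h(right)| <= 1 (empty subtree has height -1).
Bottom-up per-node check:
  node 40: h_left=-1, h_right=-1, diff=0 [OK], height=0
  node 36: h_left=-1, h_right=0, diff=1 [OK], height=1
  node 35: h_left=-1, h_right=1, diff=2 [FAIL (|-1-1|=2 > 1)], height=2
  node 27: h_left=-1, h_right=2, diff=3 [FAIL (|-1-2|=3 > 1)], height=3
  node 23: h_left=-1, h_right=3, diff=4 [FAIL (|-1-3|=4 > 1)], height=4
  node 18: h_left=-1, h_right=4, diff=5 [FAIL (|-1-4|=5 > 1)], height=5
  node 13: h_left=-1, h_right=5, diff=6 [FAIL (|-1-5|=6 > 1)], height=6
Node 35 violates the condition: |-1 - 1| = 2 > 1.
Result: Not balanced


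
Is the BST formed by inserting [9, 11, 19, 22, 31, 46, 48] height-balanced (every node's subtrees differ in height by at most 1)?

Tree (level-order array): [9, None, 11, None, 19, None, 22, None, 31, None, 46, None, 48]
Definition: a tree is height-balanced if, at every node, |h(left) - h(right)| <= 1 (empty subtree has height -1).
Bottom-up per-node check:
  node 48: h_left=-1, h_right=-1, diff=0 [OK], height=0
  node 46: h_left=-1, h_right=0, diff=1 [OK], height=1
  node 31: h_left=-1, h_right=1, diff=2 [FAIL (|-1-1|=2 > 1)], height=2
  node 22: h_left=-1, h_right=2, diff=3 [FAIL (|-1-2|=3 > 1)], height=3
  node 19: h_left=-1, h_right=3, diff=4 [FAIL (|-1-3|=4 > 1)], height=4
  node 11: h_left=-1, h_right=4, diff=5 [FAIL (|-1-4|=5 > 1)], height=5
  node 9: h_left=-1, h_right=5, diff=6 [FAIL (|-1-5|=6 > 1)], height=6
Node 31 violates the condition: |-1 - 1| = 2 > 1.
Result: Not balanced


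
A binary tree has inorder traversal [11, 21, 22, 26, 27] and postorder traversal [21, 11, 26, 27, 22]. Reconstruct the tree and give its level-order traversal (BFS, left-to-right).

Inorder:   [11, 21, 22, 26, 27]
Postorder: [21, 11, 26, 27, 22]
Algorithm: postorder visits root last, so walk postorder right-to-left;
each value is the root of the current inorder slice — split it at that
value, recurse on the right subtree first, then the left.
Recursive splits:
  root=22; inorder splits into left=[11, 21], right=[26, 27]
  root=27; inorder splits into left=[26], right=[]
  root=26; inorder splits into left=[], right=[]
  root=11; inorder splits into left=[], right=[21]
  root=21; inorder splits into left=[], right=[]
Reconstructed level-order: [22, 11, 27, 21, 26]


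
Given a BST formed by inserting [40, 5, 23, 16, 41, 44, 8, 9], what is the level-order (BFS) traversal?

Tree insertion order: [40, 5, 23, 16, 41, 44, 8, 9]
Tree (level-order array): [40, 5, 41, None, 23, None, 44, 16, None, None, None, 8, None, None, 9]
BFS from the root, enqueuing left then right child of each popped node:
  queue [40] -> pop 40, enqueue [5, 41], visited so far: [40]
  queue [5, 41] -> pop 5, enqueue [23], visited so far: [40, 5]
  queue [41, 23] -> pop 41, enqueue [44], visited so far: [40, 5, 41]
  queue [23, 44] -> pop 23, enqueue [16], visited so far: [40, 5, 41, 23]
  queue [44, 16] -> pop 44, enqueue [none], visited so far: [40, 5, 41, 23, 44]
  queue [16] -> pop 16, enqueue [8], visited so far: [40, 5, 41, 23, 44, 16]
  queue [8] -> pop 8, enqueue [9], visited so far: [40, 5, 41, 23, 44, 16, 8]
  queue [9] -> pop 9, enqueue [none], visited so far: [40, 5, 41, 23, 44, 16, 8, 9]
Result: [40, 5, 41, 23, 44, 16, 8, 9]


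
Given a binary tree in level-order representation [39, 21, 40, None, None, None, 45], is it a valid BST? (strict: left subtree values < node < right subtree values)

Level-order array: [39, 21, 40, None, None, None, 45]
Validate using subtree bounds (lo, hi): at each node, require lo < value < hi,
then recurse left with hi=value and right with lo=value.
Preorder trace (stopping at first violation):
  at node 39 with bounds (-inf, +inf): OK
  at node 21 with bounds (-inf, 39): OK
  at node 40 with bounds (39, +inf): OK
  at node 45 with bounds (40, +inf): OK
No violation found at any node.
Result: Valid BST


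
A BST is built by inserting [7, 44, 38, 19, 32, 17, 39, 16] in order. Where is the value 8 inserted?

Starting tree (level order): [7, None, 44, 38, None, 19, 39, 17, 32, None, None, 16]
Insertion path: 7 -> 44 -> 38 -> 19 -> 17 -> 16
Result: insert 8 as left child of 16
Final tree (level order): [7, None, 44, 38, None, 19, 39, 17, 32, None, None, 16, None, None, None, 8]


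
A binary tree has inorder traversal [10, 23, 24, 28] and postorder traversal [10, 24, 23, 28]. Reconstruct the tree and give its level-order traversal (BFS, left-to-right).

Inorder:   [10, 23, 24, 28]
Postorder: [10, 24, 23, 28]
Algorithm: postorder visits root last, so walk postorder right-to-left;
each value is the root of the current inorder slice — split it at that
value, recurse on the right subtree first, then the left.
Recursive splits:
  root=28; inorder splits into left=[10, 23, 24], right=[]
  root=23; inorder splits into left=[10], right=[24]
  root=24; inorder splits into left=[], right=[]
  root=10; inorder splits into left=[], right=[]
Reconstructed level-order: [28, 23, 10, 24]


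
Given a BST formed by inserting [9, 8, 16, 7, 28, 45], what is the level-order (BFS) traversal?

Tree insertion order: [9, 8, 16, 7, 28, 45]
Tree (level-order array): [9, 8, 16, 7, None, None, 28, None, None, None, 45]
BFS from the root, enqueuing left then right child of each popped node:
  queue [9] -> pop 9, enqueue [8, 16], visited so far: [9]
  queue [8, 16] -> pop 8, enqueue [7], visited so far: [9, 8]
  queue [16, 7] -> pop 16, enqueue [28], visited so far: [9, 8, 16]
  queue [7, 28] -> pop 7, enqueue [none], visited so far: [9, 8, 16, 7]
  queue [28] -> pop 28, enqueue [45], visited so far: [9, 8, 16, 7, 28]
  queue [45] -> pop 45, enqueue [none], visited so far: [9, 8, 16, 7, 28, 45]
Result: [9, 8, 16, 7, 28, 45]


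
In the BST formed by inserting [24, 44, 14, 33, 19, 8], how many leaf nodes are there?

Tree built from: [24, 44, 14, 33, 19, 8]
Tree (level-order array): [24, 14, 44, 8, 19, 33]
Rule: A leaf has 0 children.
Per-node child counts:
  node 24: 2 child(ren)
  node 14: 2 child(ren)
  node 8: 0 child(ren)
  node 19: 0 child(ren)
  node 44: 1 child(ren)
  node 33: 0 child(ren)
Matching nodes: [8, 19, 33]
Count of leaf nodes: 3


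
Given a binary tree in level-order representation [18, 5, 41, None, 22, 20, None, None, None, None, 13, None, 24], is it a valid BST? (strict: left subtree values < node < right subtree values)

Level-order array: [18, 5, 41, None, 22, 20, None, None, None, None, 13, None, 24]
Validate using subtree bounds (lo, hi): at each node, require lo < value < hi,
then recurse left with hi=value and right with lo=value.
Preorder trace (stopping at first violation):
  at node 18 with bounds (-inf, +inf): OK
  at node 5 with bounds (-inf, 18): OK
  at node 22 with bounds (5, 18): VIOLATION
Node 22 violates its bound: not (5 < 22 < 18).
Result: Not a valid BST


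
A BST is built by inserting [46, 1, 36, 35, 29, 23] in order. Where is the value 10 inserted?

Starting tree (level order): [46, 1, None, None, 36, 35, None, 29, None, 23]
Insertion path: 46 -> 1 -> 36 -> 35 -> 29 -> 23
Result: insert 10 as left child of 23
Final tree (level order): [46, 1, None, None, 36, 35, None, 29, None, 23, None, 10]


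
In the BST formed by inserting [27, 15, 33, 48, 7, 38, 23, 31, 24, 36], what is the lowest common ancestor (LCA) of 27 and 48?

Tree insertion order: [27, 15, 33, 48, 7, 38, 23, 31, 24, 36]
Tree (level-order array): [27, 15, 33, 7, 23, 31, 48, None, None, None, 24, None, None, 38, None, None, None, 36]
In a BST, the LCA of p=27, q=48 is the first node v on the
root-to-leaf path with p <= v <= q (go left if both < v, right if both > v).
Walk from root:
  at 27: 27 <= 27 <= 48, this is the LCA
LCA = 27


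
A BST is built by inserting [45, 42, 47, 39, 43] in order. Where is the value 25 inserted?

Starting tree (level order): [45, 42, 47, 39, 43]
Insertion path: 45 -> 42 -> 39
Result: insert 25 as left child of 39
Final tree (level order): [45, 42, 47, 39, 43, None, None, 25]


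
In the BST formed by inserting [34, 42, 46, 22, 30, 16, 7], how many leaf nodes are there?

Tree built from: [34, 42, 46, 22, 30, 16, 7]
Tree (level-order array): [34, 22, 42, 16, 30, None, 46, 7]
Rule: A leaf has 0 children.
Per-node child counts:
  node 34: 2 child(ren)
  node 22: 2 child(ren)
  node 16: 1 child(ren)
  node 7: 0 child(ren)
  node 30: 0 child(ren)
  node 42: 1 child(ren)
  node 46: 0 child(ren)
Matching nodes: [7, 30, 46]
Count of leaf nodes: 3


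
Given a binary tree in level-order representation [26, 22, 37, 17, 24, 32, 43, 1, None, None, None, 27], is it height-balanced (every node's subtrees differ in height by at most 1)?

Tree (level-order array): [26, 22, 37, 17, 24, 32, 43, 1, None, None, None, 27]
Definition: a tree is height-balanced if, at every node, |h(left) - h(right)| <= 1 (empty subtree has height -1).
Bottom-up per-node check:
  node 1: h_left=-1, h_right=-1, diff=0 [OK], height=0
  node 17: h_left=0, h_right=-1, diff=1 [OK], height=1
  node 24: h_left=-1, h_right=-1, diff=0 [OK], height=0
  node 22: h_left=1, h_right=0, diff=1 [OK], height=2
  node 27: h_left=-1, h_right=-1, diff=0 [OK], height=0
  node 32: h_left=0, h_right=-1, diff=1 [OK], height=1
  node 43: h_left=-1, h_right=-1, diff=0 [OK], height=0
  node 37: h_left=1, h_right=0, diff=1 [OK], height=2
  node 26: h_left=2, h_right=2, diff=0 [OK], height=3
All nodes satisfy the balance condition.
Result: Balanced


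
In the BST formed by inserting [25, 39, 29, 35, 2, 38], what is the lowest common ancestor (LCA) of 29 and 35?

Tree insertion order: [25, 39, 29, 35, 2, 38]
Tree (level-order array): [25, 2, 39, None, None, 29, None, None, 35, None, 38]
In a BST, the LCA of p=29, q=35 is the first node v on the
root-to-leaf path with p <= v <= q (go left if both < v, right if both > v).
Walk from root:
  at 25: both 29 and 35 > 25, go right
  at 39: both 29 and 35 < 39, go left
  at 29: 29 <= 29 <= 35, this is the LCA
LCA = 29


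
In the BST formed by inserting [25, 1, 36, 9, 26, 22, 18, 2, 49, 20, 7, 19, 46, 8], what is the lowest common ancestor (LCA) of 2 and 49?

Tree insertion order: [25, 1, 36, 9, 26, 22, 18, 2, 49, 20, 7, 19, 46, 8]
Tree (level-order array): [25, 1, 36, None, 9, 26, 49, 2, 22, None, None, 46, None, None, 7, 18, None, None, None, None, 8, None, 20, None, None, 19]
In a BST, the LCA of p=2, q=49 is the first node v on the
root-to-leaf path with p <= v <= q (go left if both < v, right if both > v).
Walk from root:
  at 25: 2 <= 25 <= 49, this is the LCA
LCA = 25


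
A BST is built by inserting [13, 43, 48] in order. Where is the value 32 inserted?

Starting tree (level order): [13, None, 43, None, 48]
Insertion path: 13 -> 43
Result: insert 32 as left child of 43
Final tree (level order): [13, None, 43, 32, 48]


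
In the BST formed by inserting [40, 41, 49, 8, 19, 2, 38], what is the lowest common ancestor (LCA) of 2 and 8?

Tree insertion order: [40, 41, 49, 8, 19, 2, 38]
Tree (level-order array): [40, 8, 41, 2, 19, None, 49, None, None, None, 38]
In a BST, the LCA of p=2, q=8 is the first node v on the
root-to-leaf path with p <= v <= q (go left if both < v, right if both > v).
Walk from root:
  at 40: both 2 and 8 < 40, go left
  at 8: 2 <= 8 <= 8, this is the LCA
LCA = 8


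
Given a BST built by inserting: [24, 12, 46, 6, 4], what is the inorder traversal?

Tree insertion order: [24, 12, 46, 6, 4]
Tree (level-order array): [24, 12, 46, 6, None, None, None, 4]
Inorder traversal: [4, 6, 12, 24, 46]


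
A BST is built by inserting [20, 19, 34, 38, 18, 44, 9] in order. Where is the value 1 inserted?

Starting tree (level order): [20, 19, 34, 18, None, None, 38, 9, None, None, 44]
Insertion path: 20 -> 19 -> 18 -> 9
Result: insert 1 as left child of 9
Final tree (level order): [20, 19, 34, 18, None, None, 38, 9, None, None, 44, 1]


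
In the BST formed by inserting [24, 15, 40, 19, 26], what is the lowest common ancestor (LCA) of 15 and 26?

Tree insertion order: [24, 15, 40, 19, 26]
Tree (level-order array): [24, 15, 40, None, 19, 26]
In a BST, the LCA of p=15, q=26 is the first node v on the
root-to-leaf path with p <= v <= q (go left if both < v, right if both > v).
Walk from root:
  at 24: 15 <= 24 <= 26, this is the LCA
LCA = 24


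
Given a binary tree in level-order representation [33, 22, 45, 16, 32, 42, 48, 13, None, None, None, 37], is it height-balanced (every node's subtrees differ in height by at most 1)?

Tree (level-order array): [33, 22, 45, 16, 32, 42, 48, 13, None, None, None, 37]
Definition: a tree is height-balanced if, at every node, |h(left) - h(right)| <= 1 (empty subtree has height -1).
Bottom-up per-node check:
  node 13: h_left=-1, h_right=-1, diff=0 [OK], height=0
  node 16: h_left=0, h_right=-1, diff=1 [OK], height=1
  node 32: h_left=-1, h_right=-1, diff=0 [OK], height=0
  node 22: h_left=1, h_right=0, diff=1 [OK], height=2
  node 37: h_left=-1, h_right=-1, diff=0 [OK], height=0
  node 42: h_left=0, h_right=-1, diff=1 [OK], height=1
  node 48: h_left=-1, h_right=-1, diff=0 [OK], height=0
  node 45: h_left=1, h_right=0, diff=1 [OK], height=2
  node 33: h_left=2, h_right=2, diff=0 [OK], height=3
All nodes satisfy the balance condition.
Result: Balanced


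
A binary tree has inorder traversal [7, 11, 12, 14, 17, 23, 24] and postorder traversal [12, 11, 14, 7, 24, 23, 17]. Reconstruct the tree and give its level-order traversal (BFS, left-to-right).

Inorder:   [7, 11, 12, 14, 17, 23, 24]
Postorder: [12, 11, 14, 7, 24, 23, 17]
Algorithm: postorder visits root last, so walk postorder right-to-left;
each value is the root of the current inorder slice — split it at that
value, recurse on the right subtree first, then the left.
Recursive splits:
  root=17; inorder splits into left=[7, 11, 12, 14], right=[23, 24]
  root=23; inorder splits into left=[], right=[24]
  root=24; inorder splits into left=[], right=[]
  root=7; inorder splits into left=[], right=[11, 12, 14]
  root=14; inorder splits into left=[11, 12], right=[]
  root=11; inorder splits into left=[], right=[12]
  root=12; inorder splits into left=[], right=[]
Reconstructed level-order: [17, 7, 23, 14, 24, 11, 12]


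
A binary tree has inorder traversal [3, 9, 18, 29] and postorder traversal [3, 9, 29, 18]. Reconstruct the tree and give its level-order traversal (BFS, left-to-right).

Inorder:   [3, 9, 18, 29]
Postorder: [3, 9, 29, 18]
Algorithm: postorder visits root last, so walk postorder right-to-left;
each value is the root of the current inorder slice — split it at that
value, recurse on the right subtree first, then the left.
Recursive splits:
  root=18; inorder splits into left=[3, 9], right=[29]
  root=29; inorder splits into left=[], right=[]
  root=9; inorder splits into left=[3], right=[]
  root=3; inorder splits into left=[], right=[]
Reconstructed level-order: [18, 9, 29, 3]


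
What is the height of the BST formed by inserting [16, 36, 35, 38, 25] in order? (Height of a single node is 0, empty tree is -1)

Insertion order: [16, 36, 35, 38, 25]
Tree (level-order array): [16, None, 36, 35, 38, 25]
Compute height bottom-up (empty subtree = -1):
  height(25) = 1 + max(-1, -1) = 0
  height(35) = 1 + max(0, -1) = 1
  height(38) = 1 + max(-1, -1) = 0
  height(36) = 1 + max(1, 0) = 2
  height(16) = 1 + max(-1, 2) = 3
Height = 3


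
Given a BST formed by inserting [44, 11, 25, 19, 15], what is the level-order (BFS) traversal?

Tree insertion order: [44, 11, 25, 19, 15]
Tree (level-order array): [44, 11, None, None, 25, 19, None, 15]
BFS from the root, enqueuing left then right child of each popped node:
  queue [44] -> pop 44, enqueue [11], visited so far: [44]
  queue [11] -> pop 11, enqueue [25], visited so far: [44, 11]
  queue [25] -> pop 25, enqueue [19], visited so far: [44, 11, 25]
  queue [19] -> pop 19, enqueue [15], visited so far: [44, 11, 25, 19]
  queue [15] -> pop 15, enqueue [none], visited so far: [44, 11, 25, 19, 15]
Result: [44, 11, 25, 19, 15]


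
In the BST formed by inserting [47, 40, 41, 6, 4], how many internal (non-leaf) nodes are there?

Tree built from: [47, 40, 41, 6, 4]
Tree (level-order array): [47, 40, None, 6, 41, 4]
Rule: An internal node has at least one child.
Per-node child counts:
  node 47: 1 child(ren)
  node 40: 2 child(ren)
  node 6: 1 child(ren)
  node 4: 0 child(ren)
  node 41: 0 child(ren)
Matching nodes: [47, 40, 6]
Count of internal (non-leaf) nodes: 3


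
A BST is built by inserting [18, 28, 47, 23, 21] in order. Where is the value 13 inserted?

Starting tree (level order): [18, None, 28, 23, 47, 21]
Insertion path: 18
Result: insert 13 as left child of 18
Final tree (level order): [18, 13, 28, None, None, 23, 47, 21]


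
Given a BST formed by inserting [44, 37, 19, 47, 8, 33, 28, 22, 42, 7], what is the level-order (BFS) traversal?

Tree insertion order: [44, 37, 19, 47, 8, 33, 28, 22, 42, 7]
Tree (level-order array): [44, 37, 47, 19, 42, None, None, 8, 33, None, None, 7, None, 28, None, None, None, 22]
BFS from the root, enqueuing left then right child of each popped node:
  queue [44] -> pop 44, enqueue [37, 47], visited so far: [44]
  queue [37, 47] -> pop 37, enqueue [19, 42], visited so far: [44, 37]
  queue [47, 19, 42] -> pop 47, enqueue [none], visited so far: [44, 37, 47]
  queue [19, 42] -> pop 19, enqueue [8, 33], visited so far: [44, 37, 47, 19]
  queue [42, 8, 33] -> pop 42, enqueue [none], visited so far: [44, 37, 47, 19, 42]
  queue [8, 33] -> pop 8, enqueue [7], visited so far: [44, 37, 47, 19, 42, 8]
  queue [33, 7] -> pop 33, enqueue [28], visited so far: [44, 37, 47, 19, 42, 8, 33]
  queue [7, 28] -> pop 7, enqueue [none], visited so far: [44, 37, 47, 19, 42, 8, 33, 7]
  queue [28] -> pop 28, enqueue [22], visited so far: [44, 37, 47, 19, 42, 8, 33, 7, 28]
  queue [22] -> pop 22, enqueue [none], visited so far: [44, 37, 47, 19, 42, 8, 33, 7, 28, 22]
Result: [44, 37, 47, 19, 42, 8, 33, 7, 28, 22]


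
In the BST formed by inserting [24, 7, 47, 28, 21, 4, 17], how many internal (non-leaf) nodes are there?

Tree built from: [24, 7, 47, 28, 21, 4, 17]
Tree (level-order array): [24, 7, 47, 4, 21, 28, None, None, None, 17]
Rule: An internal node has at least one child.
Per-node child counts:
  node 24: 2 child(ren)
  node 7: 2 child(ren)
  node 4: 0 child(ren)
  node 21: 1 child(ren)
  node 17: 0 child(ren)
  node 47: 1 child(ren)
  node 28: 0 child(ren)
Matching nodes: [24, 7, 21, 47]
Count of internal (non-leaf) nodes: 4


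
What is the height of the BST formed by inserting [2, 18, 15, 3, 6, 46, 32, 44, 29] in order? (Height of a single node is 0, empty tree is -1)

Insertion order: [2, 18, 15, 3, 6, 46, 32, 44, 29]
Tree (level-order array): [2, None, 18, 15, 46, 3, None, 32, None, None, 6, 29, 44]
Compute height bottom-up (empty subtree = -1):
  height(6) = 1 + max(-1, -1) = 0
  height(3) = 1 + max(-1, 0) = 1
  height(15) = 1 + max(1, -1) = 2
  height(29) = 1 + max(-1, -1) = 0
  height(44) = 1 + max(-1, -1) = 0
  height(32) = 1 + max(0, 0) = 1
  height(46) = 1 + max(1, -1) = 2
  height(18) = 1 + max(2, 2) = 3
  height(2) = 1 + max(-1, 3) = 4
Height = 4


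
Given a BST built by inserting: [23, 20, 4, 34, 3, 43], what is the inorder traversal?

Tree insertion order: [23, 20, 4, 34, 3, 43]
Tree (level-order array): [23, 20, 34, 4, None, None, 43, 3]
Inorder traversal: [3, 4, 20, 23, 34, 43]


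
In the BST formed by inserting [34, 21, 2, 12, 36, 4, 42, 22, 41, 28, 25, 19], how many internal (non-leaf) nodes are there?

Tree built from: [34, 21, 2, 12, 36, 4, 42, 22, 41, 28, 25, 19]
Tree (level-order array): [34, 21, 36, 2, 22, None, 42, None, 12, None, 28, 41, None, 4, 19, 25]
Rule: An internal node has at least one child.
Per-node child counts:
  node 34: 2 child(ren)
  node 21: 2 child(ren)
  node 2: 1 child(ren)
  node 12: 2 child(ren)
  node 4: 0 child(ren)
  node 19: 0 child(ren)
  node 22: 1 child(ren)
  node 28: 1 child(ren)
  node 25: 0 child(ren)
  node 36: 1 child(ren)
  node 42: 1 child(ren)
  node 41: 0 child(ren)
Matching nodes: [34, 21, 2, 12, 22, 28, 36, 42]
Count of internal (non-leaf) nodes: 8


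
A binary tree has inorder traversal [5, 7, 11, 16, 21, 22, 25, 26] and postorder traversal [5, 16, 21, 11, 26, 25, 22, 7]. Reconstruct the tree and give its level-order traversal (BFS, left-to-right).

Inorder:   [5, 7, 11, 16, 21, 22, 25, 26]
Postorder: [5, 16, 21, 11, 26, 25, 22, 7]
Algorithm: postorder visits root last, so walk postorder right-to-left;
each value is the root of the current inorder slice — split it at that
value, recurse on the right subtree first, then the left.
Recursive splits:
  root=7; inorder splits into left=[5], right=[11, 16, 21, 22, 25, 26]
  root=22; inorder splits into left=[11, 16, 21], right=[25, 26]
  root=25; inorder splits into left=[], right=[26]
  root=26; inorder splits into left=[], right=[]
  root=11; inorder splits into left=[], right=[16, 21]
  root=21; inorder splits into left=[16], right=[]
  root=16; inorder splits into left=[], right=[]
  root=5; inorder splits into left=[], right=[]
Reconstructed level-order: [7, 5, 22, 11, 25, 21, 26, 16]


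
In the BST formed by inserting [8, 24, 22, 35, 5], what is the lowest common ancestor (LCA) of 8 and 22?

Tree insertion order: [8, 24, 22, 35, 5]
Tree (level-order array): [8, 5, 24, None, None, 22, 35]
In a BST, the LCA of p=8, q=22 is the first node v on the
root-to-leaf path with p <= v <= q (go left if both < v, right if both > v).
Walk from root:
  at 8: 8 <= 8 <= 22, this is the LCA
LCA = 8


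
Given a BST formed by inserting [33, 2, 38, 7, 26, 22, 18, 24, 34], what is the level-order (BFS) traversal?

Tree insertion order: [33, 2, 38, 7, 26, 22, 18, 24, 34]
Tree (level-order array): [33, 2, 38, None, 7, 34, None, None, 26, None, None, 22, None, 18, 24]
BFS from the root, enqueuing left then right child of each popped node:
  queue [33] -> pop 33, enqueue [2, 38], visited so far: [33]
  queue [2, 38] -> pop 2, enqueue [7], visited so far: [33, 2]
  queue [38, 7] -> pop 38, enqueue [34], visited so far: [33, 2, 38]
  queue [7, 34] -> pop 7, enqueue [26], visited so far: [33, 2, 38, 7]
  queue [34, 26] -> pop 34, enqueue [none], visited so far: [33, 2, 38, 7, 34]
  queue [26] -> pop 26, enqueue [22], visited so far: [33, 2, 38, 7, 34, 26]
  queue [22] -> pop 22, enqueue [18, 24], visited so far: [33, 2, 38, 7, 34, 26, 22]
  queue [18, 24] -> pop 18, enqueue [none], visited so far: [33, 2, 38, 7, 34, 26, 22, 18]
  queue [24] -> pop 24, enqueue [none], visited so far: [33, 2, 38, 7, 34, 26, 22, 18, 24]
Result: [33, 2, 38, 7, 34, 26, 22, 18, 24]


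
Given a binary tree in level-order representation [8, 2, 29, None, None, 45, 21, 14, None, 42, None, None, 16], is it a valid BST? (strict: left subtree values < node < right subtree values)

Level-order array: [8, 2, 29, None, None, 45, 21, 14, None, 42, None, None, 16]
Validate using subtree bounds (lo, hi): at each node, require lo < value < hi,
then recurse left with hi=value and right with lo=value.
Preorder trace (stopping at first violation):
  at node 8 with bounds (-inf, +inf): OK
  at node 2 with bounds (-inf, 8): OK
  at node 29 with bounds (8, +inf): OK
  at node 45 with bounds (8, 29): VIOLATION
Node 45 violates its bound: not (8 < 45 < 29).
Result: Not a valid BST


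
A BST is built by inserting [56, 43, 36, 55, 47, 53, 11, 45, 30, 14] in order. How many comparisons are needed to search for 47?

Search path for 47: 56 -> 43 -> 55 -> 47
Found: True
Comparisons: 4


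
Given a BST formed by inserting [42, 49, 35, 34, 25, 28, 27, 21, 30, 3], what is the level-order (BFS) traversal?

Tree insertion order: [42, 49, 35, 34, 25, 28, 27, 21, 30, 3]
Tree (level-order array): [42, 35, 49, 34, None, None, None, 25, None, 21, 28, 3, None, 27, 30]
BFS from the root, enqueuing left then right child of each popped node:
  queue [42] -> pop 42, enqueue [35, 49], visited so far: [42]
  queue [35, 49] -> pop 35, enqueue [34], visited so far: [42, 35]
  queue [49, 34] -> pop 49, enqueue [none], visited so far: [42, 35, 49]
  queue [34] -> pop 34, enqueue [25], visited so far: [42, 35, 49, 34]
  queue [25] -> pop 25, enqueue [21, 28], visited so far: [42, 35, 49, 34, 25]
  queue [21, 28] -> pop 21, enqueue [3], visited so far: [42, 35, 49, 34, 25, 21]
  queue [28, 3] -> pop 28, enqueue [27, 30], visited so far: [42, 35, 49, 34, 25, 21, 28]
  queue [3, 27, 30] -> pop 3, enqueue [none], visited so far: [42, 35, 49, 34, 25, 21, 28, 3]
  queue [27, 30] -> pop 27, enqueue [none], visited so far: [42, 35, 49, 34, 25, 21, 28, 3, 27]
  queue [30] -> pop 30, enqueue [none], visited so far: [42, 35, 49, 34, 25, 21, 28, 3, 27, 30]
Result: [42, 35, 49, 34, 25, 21, 28, 3, 27, 30]


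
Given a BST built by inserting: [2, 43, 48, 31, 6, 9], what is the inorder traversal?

Tree insertion order: [2, 43, 48, 31, 6, 9]
Tree (level-order array): [2, None, 43, 31, 48, 6, None, None, None, None, 9]
Inorder traversal: [2, 6, 9, 31, 43, 48]


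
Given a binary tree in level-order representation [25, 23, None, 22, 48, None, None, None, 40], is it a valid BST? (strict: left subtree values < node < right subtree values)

Level-order array: [25, 23, None, 22, 48, None, None, None, 40]
Validate using subtree bounds (lo, hi): at each node, require lo < value < hi,
then recurse left with hi=value and right with lo=value.
Preorder trace (stopping at first violation):
  at node 25 with bounds (-inf, +inf): OK
  at node 23 with bounds (-inf, 25): OK
  at node 22 with bounds (-inf, 23): OK
  at node 48 with bounds (23, 25): VIOLATION
Node 48 violates its bound: not (23 < 48 < 25).
Result: Not a valid BST


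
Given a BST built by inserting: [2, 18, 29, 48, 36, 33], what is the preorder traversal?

Tree insertion order: [2, 18, 29, 48, 36, 33]
Tree (level-order array): [2, None, 18, None, 29, None, 48, 36, None, 33]
Preorder traversal: [2, 18, 29, 48, 36, 33]


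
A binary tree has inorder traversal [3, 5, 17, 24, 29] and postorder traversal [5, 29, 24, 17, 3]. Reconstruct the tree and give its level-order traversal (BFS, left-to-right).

Inorder:   [3, 5, 17, 24, 29]
Postorder: [5, 29, 24, 17, 3]
Algorithm: postorder visits root last, so walk postorder right-to-left;
each value is the root of the current inorder slice — split it at that
value, recurse on the right subtree first, then the left.
Recursive splits:
  root=3; inorder splits into left=[], right=[5, 17, 24, 29]
  root=17; inorder splits into left=[5], right=[24, 29]
  root=24; inorder splits into left=[], right=[29]
  root=29; inorder splits into left=[], right=[]
  root=5; inorder splits into left=[], right=[]
Reconstructed level-order: [3, 17, 5, 24, 29]


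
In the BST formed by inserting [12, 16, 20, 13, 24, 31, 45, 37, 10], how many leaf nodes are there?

Tree built from: [12, 16, 20, 13, 24, 31, 45, 37, 10]
Tree (level-order array): [12, 10, 16, None, None, 13, 20, None, None, None, 24, None, 31, None, 45, 37]
Rule: A leaf has 0 children.
Per-node child counts:
  node 12: 2 child(ren)
  node 10: 0 child(ren)
  node 16: 2 child(ren)
  node 13: 0 child(ren)
  node 20: 1 child(ren)
  node 24: 1 child(ren)
  node 31: 1 child(ren)
  node 45: 1 child(ren)
  node 37: 0 child(ren)
Matching nodes: [10, 13, 37]
Count of leaf nodes: 3


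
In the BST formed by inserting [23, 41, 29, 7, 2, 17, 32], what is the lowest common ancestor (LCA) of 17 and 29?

Tree insertion order: [23, 41, 29, 7, 2, 17, 32]
Tree (level-order array): [23, 7, 41, 2, 17, 29, None, None, None, None, None, None, 32]
In a BST, the LCA of p=17, q=29 is the first node v on the
root-to-leaf path with p <= v <= q (go left if both < v, right if both > v).
Walk from root:
  at 23: 17 <= 23 <= 29, this is the LCA
LCA = 23


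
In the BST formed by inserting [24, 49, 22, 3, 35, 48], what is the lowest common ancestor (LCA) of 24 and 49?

Tree insertion order: [24, 49, 22, 3, 35, 48]
Tree (level-order array): [24, 22, 49, 3, None, 35, None, None, None, None, 48]
In a BST, the LCA of p=24, q=49 is the first node v on the
root-to-leaf path with p <= v <= q (go left if both < v, right if both > v).
Walk from root:
  at 24: 24 <= 24 <= 49, this is the LCA
LCA = 24


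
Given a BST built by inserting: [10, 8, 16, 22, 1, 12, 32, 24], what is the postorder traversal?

Tree insertion order: [10, 8, 16, 22, 1, 12, 32, 24]
Tree (level-order array): [10, 8, 16, 1, None, 12, 22, None, None, None, None, None, 32, 24]
Postorder traversal: [1, 8, 12, 24, 32, 22, 16, 10]


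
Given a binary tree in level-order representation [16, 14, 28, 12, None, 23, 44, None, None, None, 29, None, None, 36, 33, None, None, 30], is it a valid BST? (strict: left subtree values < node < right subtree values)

Level-order array: [16, 14, 28, 12, None, 23, 44, None, None, None, 29, None, None, 36, 33, None, None, 30]
Validate using subtree bounds (lo, hi): at each node, require lo < value < hi,
then recurse left with hi=value and right with lo=value.
Preorder trace (stopping at first violation):
  at node 16 with bounds (-inf, +inf): OK
  at node 14 with bounds (-inf, 16): OK
  at node 12 with bounds (-inf, 14): OK
  at node 28 with bounds (16, +inf): OK
  at node 23 with bounds (16, 28): OK
  at node 29 with bounds (23, 28): VIOLATION
Node 29 violates its bound: not (23 < 29 < 28).
Result: Not a valid BST


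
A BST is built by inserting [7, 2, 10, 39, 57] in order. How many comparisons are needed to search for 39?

Search path for 39: 7 -> 10 -> 39
Found: True
Comparisons: 3


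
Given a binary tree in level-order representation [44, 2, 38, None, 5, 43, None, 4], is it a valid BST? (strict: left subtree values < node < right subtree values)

Level-order array: [44, 2, 38, None, 5, 43, None, 4]
Validate using subtree bounds (lo, hi): at each node, require lo < value < hi,
then recurse left with hi=value and right with lo=value.
Preorder trace (stopping at first violation):
  at node 44 with bounds (-inf, +inf): OK
  at node 2 with bounds (-inf, 44): OK
  at node 5 with bounds (2, 44): OK
  at node 4 with bounds (2, 5): OK
  at node 38 with bounds (44, +inf): VIOLATION
Node 38 violates its bound: not (44 < 38 < +inf).
Result: Not a valid BST


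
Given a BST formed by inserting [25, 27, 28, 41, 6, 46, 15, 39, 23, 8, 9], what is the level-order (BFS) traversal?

Tree insertion order: [25, 27, 28, 41, 6, 46, 15, 39, 23, 8, 9]
Tree (level-order array): [25, 6, 27, None, 15, None, 28, 8, 23, None, 41, None, 9, None, None, 39, 46]
BFS from the root, enqueuing left then right child of each popped node:
  queue [25] -> pop 25, enqueue [6, 27], visited so far: [25]
  queue [6, 27] -> pop 6, enqueue [15], visited so far: [25, 6]
  queue [27, 15] -> pop 27, enqueue [28], visited so far: [25, 6, 27]
  queue [15, 28] -> pop 15, enqueue [8, 23], visited so far: [25, 6, 27, 15]
  queue [28, 8, 23] -> pop 28, enqueue [41], visited so far: [25, 6, 27, 15, 28]
  queue [8, 23, 41] -> pop 8, enqueue [9], visited so far: [25, 6, 27, 15, 28, 8]
  queue [23, 41, 9] -> pop 23, enqueue [none], visited so far: [25, 6, 27, 15, 28, 8, 23]
  queue [41, 9] -> pop 41, enqueue [39, 46], visited so far: [25, 6, 27, 15, 28, 8, 23, 41]
  queue [9, 39, 46] -> pop 9, enqueue [none], visited so far: [25, 6, 27, 15, 28, 8, 23, 41, 9]
  queue [39, 46] -> pop 39, enqueue [none], visited so far: [25, 6, 27, 15, 28, 8, 23, 41, 9, 39]
  queue [46] -> pop 46, enqueue [none], visited so far: [25, 6, 27, 15, 28, 8, 23, 41, 9, 39, 46]
Result: [25, 6, 27, 15, 28, 8, 23, 41, 9, 39, 46]


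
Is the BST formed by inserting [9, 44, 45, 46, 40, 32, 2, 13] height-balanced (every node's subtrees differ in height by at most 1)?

Tree (level-order array): [9, 2, 44, None, None, 40, 45, 32, None, None, 46, 13]
Definition: a tree is height-balanced if, at every node, |h(left) - h(right)| <= 1 (empty subtree has height -1).
Bottom-up per-node check:
  node 2: h_left=-1, h_right=-1, diff=0 [OK], height=0
  node 13: h_left=-1, h_right=-1, diff=0 [OK], height=0
  node 32: h_left=0, h_right=-1, diff=1 [OK], height=1
  node 40: h_left=1, h_right=-1, diff=2 [FAIL (|1--1|=2 > 1)], height=2
  node 46: h_left=-1, h_right=-1, diff=0 [OK], height=0
  node 45: h_left=-1, h_right=0, diff=1 [OK], height=1
  node 44: h_left=2, h_right=1, diff=1 [OK], height=3
  node 9: h_left=0, h_right=3, diff=3 [FAIL (|0-3|=3 > 1)], height=4
Node 40 violates the condition: |1 - -1| = 2 > 1.
Result: Not balanced
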